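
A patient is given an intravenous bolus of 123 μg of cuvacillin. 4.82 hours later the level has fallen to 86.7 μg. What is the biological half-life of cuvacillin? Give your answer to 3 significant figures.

A/A₀ = 86.7/123 ≈ 0.70488.
n = log₂(1.4187) ≈ 0.50455 half-lives elapsed in 4.82 hours.
t½ = 4.82/0.50455 ≈ 9.553 hours.

9.55 hours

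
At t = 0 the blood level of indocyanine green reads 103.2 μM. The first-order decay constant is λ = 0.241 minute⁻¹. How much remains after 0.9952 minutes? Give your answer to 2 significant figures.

81 μM

t½ = ln 2 / λ = 0.69315 / 0.241 ≈ 2.8761 minutes.
Number of half-lives: n = 0.9952/2.8761 ≈ 0.34602.
Remaining = 103.2 × (1/2)^0.34602 = 103.2 × 0.78675 ≈ 81.193 μM.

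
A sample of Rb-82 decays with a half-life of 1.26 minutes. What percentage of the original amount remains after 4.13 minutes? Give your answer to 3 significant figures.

10.3%

n = 4.13/1.26 ≈ 3.2778 half-lives.
Fraction remaining = (1/2)^3.2778 ≈ 0.10311, i.e. 10.311%.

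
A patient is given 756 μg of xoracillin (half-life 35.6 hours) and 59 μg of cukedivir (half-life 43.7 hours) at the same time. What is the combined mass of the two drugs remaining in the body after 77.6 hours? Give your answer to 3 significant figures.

xoracillin: 756 × (1/2)^(77.6/35.6) = 756 × (1/2)^2.1798 ≈ 166.86 μg.
cukedivir: 59 × (1/2)^(77.6/43.7) = 59 × (1/2)^1.7757 ≈ 17.231 μg.
Total = 166.86 + 17.231 ≈ 184.09 μg.

184 μg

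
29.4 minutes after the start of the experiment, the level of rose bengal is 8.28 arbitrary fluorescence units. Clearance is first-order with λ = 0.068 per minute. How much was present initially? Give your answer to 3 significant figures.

t½ = ln 2 / λ = 0.69315 / 0.068 ≈ 10.193 minutes.
Number of half-lives elapsed: n = 29.4/10.193 ≈ 2.8842.
A₀ = A × 2^n = 8.28 × 2^2.8842 = 8.28 × 7.3831 ≈ 61.132 arbitrary fluorescence units.

61.1 arbitrary fluorescence units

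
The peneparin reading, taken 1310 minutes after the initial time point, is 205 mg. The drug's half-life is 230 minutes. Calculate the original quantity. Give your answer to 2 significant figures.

Number of half-lives elapsed: n = 1310/230 ≈ 5.6957.
A₀ = A × 2^n = 205 × 2^5.6957 = 205 × 51.828 ≈ 10625 mg.

11000 mg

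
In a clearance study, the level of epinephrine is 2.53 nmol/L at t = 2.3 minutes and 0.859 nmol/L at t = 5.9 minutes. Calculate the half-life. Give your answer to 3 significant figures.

Over Δt = 5.9 − 2.3 = 3.6 minutes, the level fell by a factor of 2.53/0.859 ≈ 2.9453.
n = log₂(2.9453) ≈ 1.5584 half-lives, so t½ = 3.6/1.5584 ≈ 2.3101 minutes.

2.31 minutes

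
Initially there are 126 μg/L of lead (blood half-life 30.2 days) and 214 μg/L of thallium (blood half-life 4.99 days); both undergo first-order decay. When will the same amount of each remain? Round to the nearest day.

5 days

Set 126·(1/2)^(t/30.2) = 214·(1/2)^(t/4.99).
Taking log₂: log₂(126/214) = t·(1/30.2 − 1/4.99).
log₂(0.58879) = -0.76419; 1/30.2 − 1/4.99 = -0.16729.
t = -0.76419 / -0.16729 ≈ 4.5681 days.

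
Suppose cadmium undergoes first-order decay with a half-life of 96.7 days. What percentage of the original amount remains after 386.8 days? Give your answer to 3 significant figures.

n = 386.8/96.7 ≈ 4 half-lives.
Fraction remaining = (1/2)^4 ≈ 0.0625, i.e. 6.25%.

6.25%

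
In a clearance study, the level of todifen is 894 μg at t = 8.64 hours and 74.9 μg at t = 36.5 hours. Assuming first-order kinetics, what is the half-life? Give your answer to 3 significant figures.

Over Δt = 36.5 − 8.64 = 27.86 hours, the level fell by a factor of 894/74.9 ≈ 11.936.
n = log₂(11.936) ≈ 3.5772 half-lives, so t½ = 27.86/3.5772 ≈ 7.7881 hours.

7.79 hours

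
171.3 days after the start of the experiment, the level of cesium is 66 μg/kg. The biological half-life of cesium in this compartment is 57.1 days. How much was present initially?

Number of half-lives elapsed: n = 171.3/57.1 ≈ 3.
A₀ = A × 2^n = 66 × 2^3 = 66 × 8 ≈ 528 μg/kg.

528 μg/kg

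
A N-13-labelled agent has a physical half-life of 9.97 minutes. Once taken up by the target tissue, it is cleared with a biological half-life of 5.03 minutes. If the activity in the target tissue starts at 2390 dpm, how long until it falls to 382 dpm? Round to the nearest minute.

1/t_eff = 1/t_phys + 1/t_biol = 1/9.97 + 1/5.03 = 0.29911 per minute.
t_eff = 9.97 × 5.03 / (9.97 + 5.03) ≈ 3.3433 minutes.
n = log₂(2390/382) ≈ 2.6454; t = 2.6454 × 3.3433 ≈ 8.8442 minutes.

9 minutes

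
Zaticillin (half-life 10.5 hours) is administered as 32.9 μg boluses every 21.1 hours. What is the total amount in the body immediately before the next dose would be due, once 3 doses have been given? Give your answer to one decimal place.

The 3 doses were given 63.3, 42.2, 21.1 hours ago.
Total = 32.9·(1/2)^(63.3/10.5) + 32.9·(1/2)^(42.2/10.5) + 32.9·(1/2)^(21.1/10.5)
      = 0.50398 + 2.0293 + 8.1709 ≈ 10.704 μg.

10.7 μg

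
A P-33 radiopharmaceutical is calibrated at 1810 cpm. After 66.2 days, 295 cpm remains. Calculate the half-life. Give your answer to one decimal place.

A/A₀ = 295/1810 ≈ 0.16298.
n = log₂(6.1356) ≈ 2.6172 half-lives elapsed in 66.2 days.
t½ = 66.2/2.6172 ≈ 25.294 days.

25.3 days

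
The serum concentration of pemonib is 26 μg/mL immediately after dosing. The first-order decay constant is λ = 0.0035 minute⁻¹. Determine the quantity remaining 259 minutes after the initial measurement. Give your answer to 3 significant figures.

10.5 μg/mL

t½ = ln 2 / λ = 0.69315 / 0.0035 ≈ 198.04 minutes.
Number of half-lives: n = 259/198.04 ≈ 1.3078.
Remaining = 26 × (1/2)^1.3078 = 26 × 0.40394 ≈ 10.502 μg/mL.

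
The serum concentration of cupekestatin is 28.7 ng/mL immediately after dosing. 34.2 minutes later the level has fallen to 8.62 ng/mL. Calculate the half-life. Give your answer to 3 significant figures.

A/A₀ = 8.62/28.7 ≈ 0.30035.
n = log₂(3.3295) ≈ 1.7353 half-lives elapsed in 34.2 minutes.
t½ = 34.2/1.7353 ≈ 19.709 minutes.

19.7 minutes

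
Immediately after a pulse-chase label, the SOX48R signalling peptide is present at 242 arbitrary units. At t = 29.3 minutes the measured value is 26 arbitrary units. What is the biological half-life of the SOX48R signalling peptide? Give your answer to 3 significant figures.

A/A₀ = 26/242 ≈ 0.10744.
n = log₂(9.3077) ≈ 3.2184 half-lives elapsed in 29.3 minutes.
t½ = 29.3/3.2184 ≈ 9.1038 minutes.

9.10 minutes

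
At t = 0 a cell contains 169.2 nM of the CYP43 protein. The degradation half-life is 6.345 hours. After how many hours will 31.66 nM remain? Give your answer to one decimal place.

Fraction remaining = 31.66/169.2 ≈ 0.18712.
n = log₂(169.2/31.66) = ln(5.3443)/ln 2 ≈ 2.418 half-lives.
t = n × t½ = 2.418 × 6.345 ≈ 15.342 hours.

15.3 hours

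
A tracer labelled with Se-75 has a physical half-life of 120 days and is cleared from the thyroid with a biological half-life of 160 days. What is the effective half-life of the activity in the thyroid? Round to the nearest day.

1/t_eff = 1/t_phys + 1/t_biol = 1/120 + 1/160 = 0.014583 per day.
t_eff = 120 × 160 / (120 + 160) ≈ 68.571 days.

69 days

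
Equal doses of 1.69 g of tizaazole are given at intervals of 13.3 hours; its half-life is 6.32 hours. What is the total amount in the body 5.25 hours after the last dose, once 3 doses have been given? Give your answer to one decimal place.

1.2 g

The 3 doses were given 31.85, 18.55, 5.25 hours ago.
Total = 1.69·(1/2)^(31.85/6.32) + 1.69·(1/2)^(18.55/6.32) + 1.69·(1/2)^(5.25/6.32)
      = 0.051384 + 0.22097 + 0.95022 ≈ 1.2226 g.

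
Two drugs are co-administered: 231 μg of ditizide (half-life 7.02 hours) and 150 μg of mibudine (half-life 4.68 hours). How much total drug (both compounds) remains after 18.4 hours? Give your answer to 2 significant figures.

47 μg

ditizide: 231 × (1/2)^(18.4/7.02) = 231 × (1/2)^2.6211 ≈ 37.548 μg.
mibudine: 150 × (1/2)^(18.4/4.68) = 150 × (1/2)^3.9316 ≈ 9.83 μg.
Total = 37.548 + 9.83 ≈ 47.378 μg.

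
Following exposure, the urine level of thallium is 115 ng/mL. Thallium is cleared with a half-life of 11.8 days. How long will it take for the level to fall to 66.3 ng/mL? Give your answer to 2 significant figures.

Fraction remaining = 66.3/115 ≈ 0.57652.
n = log₂(115/66.3) = ln(1.7345)/ln 2 ≈ 0.79455 half-lives.
t = n × t½ = 0.79455 × 11.8 ≈ 9.3757 days.

9.4 days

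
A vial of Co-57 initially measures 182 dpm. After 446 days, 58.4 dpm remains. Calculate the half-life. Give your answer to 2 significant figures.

270 days

A/A₀ = 58.4/182 ≈ 0.32088.
n = log₂(3.1164) ≈ 1.6399 half-lives elapsed in 446 days.
t½ = 446/1.6399 ≈ 271.97 days.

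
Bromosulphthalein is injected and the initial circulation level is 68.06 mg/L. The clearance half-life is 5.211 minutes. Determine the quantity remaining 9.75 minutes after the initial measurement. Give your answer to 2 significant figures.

19 mg/L

Number of half-lives: n = 9.75/5.211 ≈ 1.871.
Remaining = 68.06 × (1/2)^1.871 = 68.06 × 0.27338 ≈ 18.606 mg/L.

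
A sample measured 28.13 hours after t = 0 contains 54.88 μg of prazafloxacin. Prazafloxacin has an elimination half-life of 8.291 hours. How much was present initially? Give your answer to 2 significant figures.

Number of half-lives elapsed: n = 28.13/8.291 ≈ 3.3928.
A₀ = A × 2^n = 54.88 × 2^3.3928 = 54.88 × 10.504 ≈ 576.45 μg.

580 μg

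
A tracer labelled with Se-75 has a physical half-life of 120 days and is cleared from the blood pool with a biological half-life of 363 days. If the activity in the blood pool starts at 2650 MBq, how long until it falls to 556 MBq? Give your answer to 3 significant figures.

1/t_eff = 1/t_phys + 1/t_biol = 1/120 + 1/363 = 0.011088 per day.
t_eff = 120 × 363 / (120 + 363) ≈ 90.186 days.
n = log₂(2650/556) ≈ 2.2528; t = 2.2528 × 90.186 ≈ 203.17 days.

203 days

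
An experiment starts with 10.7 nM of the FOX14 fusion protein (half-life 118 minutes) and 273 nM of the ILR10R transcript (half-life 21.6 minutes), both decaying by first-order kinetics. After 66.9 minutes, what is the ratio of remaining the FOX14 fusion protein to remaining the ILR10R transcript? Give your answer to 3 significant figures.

FOX14 fusion protein: 10.7 × (1/2)^(66.9/118) = 10.7 × (1/2)^0.56695 ≈ 7.223 nM.
ILR10R transcript: 273 × (1/2)^(66.9/21.6) = 273 × (1/2)^3.0972 ≈ 31.901 nM.
Ratio ≈ 7.223 / 31.901 ≈ 0.22642.

0.226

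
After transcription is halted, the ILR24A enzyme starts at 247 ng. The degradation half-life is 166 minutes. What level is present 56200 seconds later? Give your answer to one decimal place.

Convert the elapsed time: 56200 seconds = 936.667 minutes.
Number of half-lives: n = 936.667/166 ≈ 5.6426.
Remaining = 247 × (1/2)^5.6426 = 247 × 0.020018 ≈ 4.9444 ng.

4.9 ng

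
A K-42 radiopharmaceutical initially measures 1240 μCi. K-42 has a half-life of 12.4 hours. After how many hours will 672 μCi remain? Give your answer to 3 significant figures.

Fraction remaining = 672/1240 ≈ 0.54194.
n = log₂(1240/672) = ln(1.8452)/ln 2 ≈ 0.88381 half-lives.
t = n × t½ = 0.88381 × 12.4 ≈ 10.959 hours.

11.0 hours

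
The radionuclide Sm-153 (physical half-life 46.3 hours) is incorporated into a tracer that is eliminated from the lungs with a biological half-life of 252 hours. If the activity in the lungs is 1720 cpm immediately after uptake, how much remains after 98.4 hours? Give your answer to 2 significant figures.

1/t_eff = 1/t_phys + 1/t_biol = 1/46.3 + 1/252 = 0.025567 per hour.
t_eff = 46.3 × 252 / (46.3 + 252) ≈ 39.114 hours.
Remaining = 1720 × (1/2)^(98.4/39.114) = 1720 × (1/2)^2.5157 ≈ 300.76 cpm.

300 cpm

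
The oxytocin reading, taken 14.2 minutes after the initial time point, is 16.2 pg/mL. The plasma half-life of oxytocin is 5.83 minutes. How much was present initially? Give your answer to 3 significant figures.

Number of half-lives elapsed: n = 14.2/5.83 ≈ 2.4357.
A₀ = A × 2^n = 16.2 × 2^2.4357 = 16.2 × 5.4102 ≈ 87.645 pg/mL.

87.6 pg/mL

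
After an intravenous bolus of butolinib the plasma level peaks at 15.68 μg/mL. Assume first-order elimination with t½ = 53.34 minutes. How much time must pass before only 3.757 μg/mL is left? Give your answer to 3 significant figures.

110 minutes

Fraction remaining = 3.757/15.68 ≈ 0.2396.
n = log₂(15.68/3.757) = ln(4.1735)/ln 2 ≈ 2.0613 half-lives.
t = n × t½ = 2.0613 × 53.34 ≈ 109.95 minutes.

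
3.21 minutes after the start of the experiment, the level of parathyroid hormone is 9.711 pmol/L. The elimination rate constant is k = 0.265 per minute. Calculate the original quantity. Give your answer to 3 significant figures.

t½ = ln 2 / k = 0.69315 / 0.265 ≈ 2.6156 minutes.
Number of half-lives elapsed: n = 3.21/2.6156 ≈ 1.2272.
A₀ = A × 2^n = 9.711 × 2^1.2272 = 9.711 × 2.3412 ≈ 22.735 pmol/L.

22.7 pmol/L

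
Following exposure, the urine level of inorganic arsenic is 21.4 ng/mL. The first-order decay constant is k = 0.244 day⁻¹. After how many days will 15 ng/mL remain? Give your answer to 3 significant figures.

1.46 days

t½ = ln 2 / k = 0.69315 / 0.244 ≈ 2.8408 days.
Fraction remaining = 15/21.4 ≈ 0.70093.
n = log₂(21.4/15) = ln(1.4267)/ln 2 ≈ 0.51265 half-lives.
t = n × t½ = 0.51265 × 2.8408 ≈ 1.4563 days.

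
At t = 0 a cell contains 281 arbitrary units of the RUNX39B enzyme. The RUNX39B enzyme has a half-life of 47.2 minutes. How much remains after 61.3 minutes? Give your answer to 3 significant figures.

114 arbitrary units

Number of half-lives: n = 61.3/47.2 ≈ 1.2987.
Remaining = 281 × (1/2)^1.2987 = 281 × 0.40648 ≈ 114.22 arbitrary units.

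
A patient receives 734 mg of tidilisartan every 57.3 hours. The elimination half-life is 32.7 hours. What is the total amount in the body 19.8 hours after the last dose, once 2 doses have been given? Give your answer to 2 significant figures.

630 mg

The 2 doses were given 77.1, 19.8 hours ago.
Total = 734·(1/2)^(77.1/32.7) + 734·(1/2)^(19.8/32.7)
      = 143.2 + 482.42 ≈ 625.61 mg.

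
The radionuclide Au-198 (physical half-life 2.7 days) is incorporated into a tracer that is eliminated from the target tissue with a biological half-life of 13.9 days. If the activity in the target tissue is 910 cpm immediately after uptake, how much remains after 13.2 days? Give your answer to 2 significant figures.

1/t_eff = 1/t_phys + 1/t_biol = 1/2.7 + 1/13.9 = 0.44231 per day.
t_eff = 2.7 × 13.9 / (2.7 + 13.9) ≈ 2.2608 days.
Remaining = 910 × (1/2)^(13.2/2.2608) = 910 × (1/2)^5.8385 ≈ 15.903 cpm.

16 cpm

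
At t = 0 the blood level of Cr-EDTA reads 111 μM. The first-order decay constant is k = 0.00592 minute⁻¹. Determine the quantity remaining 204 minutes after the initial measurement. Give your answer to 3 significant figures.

33.2 μM

t½ = ln 2 / k = 0.69315 / 0.00592 ≈ 117.09 minutes.
Number of half-lives: n = 204/117.09 ≈ 1.7423.
Remaining = 111 × (1/2)^1.7423 = 111 × 0.29889 ≈ 33.177 μM.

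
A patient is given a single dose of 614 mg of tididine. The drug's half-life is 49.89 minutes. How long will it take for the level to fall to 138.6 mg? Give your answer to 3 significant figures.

Fraction remaining = 138.6/614 ≈ 0.22573.
n = log₂(614/138.6) = ln(4.43)/ln 2 ≈ 2.1473 half-lives.
t = n × t½ = 2.1473 × 49.89 ≈ 107.13 minutes.

107 minutes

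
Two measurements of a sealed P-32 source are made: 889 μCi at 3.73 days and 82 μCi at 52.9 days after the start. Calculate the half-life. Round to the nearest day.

Over Δt = 52.9 − 3.73 = 49.17 days, the level fell by a factor of 889/82 ≈ 10.841.
n = log₂(10.841) ≈ 3.4385 half-lives, so t½ = 49.17/3.4385 ≈ 14.3 days.

14 days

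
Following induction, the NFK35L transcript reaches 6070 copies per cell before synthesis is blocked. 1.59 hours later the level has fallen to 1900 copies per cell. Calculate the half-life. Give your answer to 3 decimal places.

A/A₀ = 1900/6070 ≈ 0.31301.
n = log₂(3.1947) ≈ 1.6757 half-lives elapsed in 1.59 hours.
t½ = 1.59/1.6757 ≈ 0.94886 hours.

0.949 hours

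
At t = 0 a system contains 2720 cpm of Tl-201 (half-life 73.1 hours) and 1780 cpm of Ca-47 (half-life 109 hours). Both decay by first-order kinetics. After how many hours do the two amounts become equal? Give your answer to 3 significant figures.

136 hours

Set 2720·(1/2)^(t/73.1) = 1780·(1/2)^(t/109).
Taking log₂: log₂(2720/1780) = t·(1/73.1 − 1/109).
log₂(1.5281) = 0.61173; 1/73.1 − 1/109 = 0.0045056.
t = 0.61173 / 0.0045056 ≈ 135.77 hours.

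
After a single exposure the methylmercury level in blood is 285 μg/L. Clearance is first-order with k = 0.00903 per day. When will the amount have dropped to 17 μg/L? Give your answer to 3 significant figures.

t½ = ln 2 / k = 0.69315 / 0.00903 ≈ 76.76 days.
Fraction remaining = 17/285 ≈ 0.059649.
n = log₂(285/17) = ln(16.765)/ln 2 ≈ 4.0674 half-lives.
t = n × t½ = 4.0674 × 76.76 ≈ 312.21 days.

312 days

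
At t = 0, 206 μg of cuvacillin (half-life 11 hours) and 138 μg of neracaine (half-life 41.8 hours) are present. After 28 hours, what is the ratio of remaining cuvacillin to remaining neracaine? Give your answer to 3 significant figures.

0.407

cuvacillin: 206 × (1/2)^(28/11) = 206 × (1/2)^2.5455 ≈ 35.287 μg.
neracaine: 138 × (1/2)^(28/41.8) = 138 × (1/2)^0.66986 ≈ 86.743 μg.
Ratio ≈ 35.287 / 86.743 ≈ 0.4068.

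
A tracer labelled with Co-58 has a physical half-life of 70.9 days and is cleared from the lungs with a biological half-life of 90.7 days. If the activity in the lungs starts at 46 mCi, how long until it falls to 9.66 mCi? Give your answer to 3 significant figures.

1/t_eff = 1/t_phys + 1/t_biol = 1/70.9 + 1/90.7 = 0.02513 per day.
t_eff = 70.9 × 90.7 / (70.9 + 90.7) ≈ 39.794 days.
n = log₂(46/9.66) ≈ 2.2515; t = 2.2515 × 39.794 ≈ 89.597 days.

89.6 days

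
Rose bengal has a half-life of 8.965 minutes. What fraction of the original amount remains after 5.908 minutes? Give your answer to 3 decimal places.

n = 5.908/8.965 ≈ 0.65901 half-lives.
Fraction remaining = (1/2)^0.65901 ≈ 0.63331.

0.633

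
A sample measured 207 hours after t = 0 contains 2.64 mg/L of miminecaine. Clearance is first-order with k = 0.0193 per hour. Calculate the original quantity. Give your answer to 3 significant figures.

t½ = ln 2 / k = 0.69315 / 0.0193 ≈ 35.914 hours.
Number of half-lives elapsed: n = 207/35.914 ≈ 5.7637.
A₀ = A × 2^n = 2.64 × 2^5.7637 = 2.64 × 54.331 ≈ 143.43 mg/L.

143 mg/L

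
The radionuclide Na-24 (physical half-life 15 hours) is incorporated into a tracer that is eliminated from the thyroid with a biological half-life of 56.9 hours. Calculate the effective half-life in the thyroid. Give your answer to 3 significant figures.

11.9 hours

1/t_eff = 1/t_phys + 1/t_biol = 1/15 + 1/56.9 = 0.084241 per hour.
t_eff = 15 × 56.9 / (15 + 56.9) ≈ 11.871 hours.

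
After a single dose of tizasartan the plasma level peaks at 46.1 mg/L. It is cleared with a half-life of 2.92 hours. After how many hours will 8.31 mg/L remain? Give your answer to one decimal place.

7.2 hours

Fraction remaining = 8.31/46.1 ≈ 0.18026.
n = log₂(46.1/8.31) = ln(5.5475)/ln 2 ≈ 2.4718 half-lives.
t = n × t½ = 2.4718 × 2.92 ≈ 7.2178 hours.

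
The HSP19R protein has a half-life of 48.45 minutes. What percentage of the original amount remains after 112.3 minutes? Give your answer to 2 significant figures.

n = 112.3/48.45 ≈ 2.3179 half-lives.
Fraction remaining = (1/2)^2.3179 ≈ 0.20057, i.e. 20.057%.

20%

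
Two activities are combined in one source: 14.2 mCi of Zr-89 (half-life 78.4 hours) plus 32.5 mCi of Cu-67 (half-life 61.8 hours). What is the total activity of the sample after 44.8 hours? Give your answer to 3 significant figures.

Zr-89: 14.2 × (1/2)^(44.8/78.4) = 14.2 × (1/2)^0.57143 ≈ 9.5559 mCi.
Cu-67: 32.5 × (1/2)^(44.8/61.8) = 32.5 × (1/2)^0.72492 ≈ 19.664 mCi.
Total = 9.5559 + 19.664 ≈ 29.219 mCi.

29.2 mCi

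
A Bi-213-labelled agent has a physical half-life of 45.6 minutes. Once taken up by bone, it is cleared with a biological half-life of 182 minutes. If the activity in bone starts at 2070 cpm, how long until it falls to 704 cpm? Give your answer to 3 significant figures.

56.7 minutes

1/t_eff = 1/t_phys + 1/t_biol = 1/45.6 + 1/182 = 0.027424 per minute.
t_eff = 45.6 × 182 / (45.6 + 182) ≈ 36.464 minutes.
n = log₂(2070/704) ≈ 1.556; t = 1.556 × 36.464 ≈ 56.737 minutes.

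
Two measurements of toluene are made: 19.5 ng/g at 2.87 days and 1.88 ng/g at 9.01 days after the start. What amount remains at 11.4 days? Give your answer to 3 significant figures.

0.756 ng/g

Over Δt = 9.01 − 2.87 = 6.14 days, the level fell by a factor of 19.5/1.88 ≈ 10.372.
n = log₂(10.372) ≈ 3.3747 half-lives, so t½ = 6.14/3.3747 ≈ 1.8194 days.
From t = 9.01 to t = 11.4: 1.88 × (1/2)^((11.4−9.01)/1.8194) ≈ 0.75636 ng/g.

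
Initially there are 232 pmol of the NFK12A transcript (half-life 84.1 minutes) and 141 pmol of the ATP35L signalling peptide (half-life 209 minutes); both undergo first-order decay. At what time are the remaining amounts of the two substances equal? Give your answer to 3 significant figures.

Set 232·(1/2)^(t/84.1) = 141·(1/2)^(t/209).
Taking log₂: log₂(232/141) = t·(1/84.1 − 1/209).
log₂(1.6454) = 0.71843; 1/84.1 − 1/209 = 0.0071059.
t = 0.71843 / 0.0071059 ≈ 101.1 minutes.

101 minutes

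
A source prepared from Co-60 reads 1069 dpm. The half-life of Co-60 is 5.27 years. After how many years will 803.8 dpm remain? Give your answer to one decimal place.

2.2 years

Fraction remaining = 803.8/1069 ≈ 0.75192.
n = log₂(1069/803.8) = ln(1.3299)/ln 2 ≈ 0.41135 half-lives.
t = n × t½ = 0.41135 × 5.27 ≈ 2.1678 years.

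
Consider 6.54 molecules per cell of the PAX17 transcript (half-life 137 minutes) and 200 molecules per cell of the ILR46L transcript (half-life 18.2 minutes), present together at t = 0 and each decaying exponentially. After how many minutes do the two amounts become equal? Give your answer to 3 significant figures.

104 minutes

Set 6.54·(1/2)^(t/137) = 200·(1/2)^(t/18.2).
Taking log₂: log₂(6.54/200) = t·(1/137 − 1/18.2).
log₂(0.0327) = -4.9346; 1/137 − 1/18.2 = -0.047646.
t = -4.9346 / -0.047646 ≈ 103.57 minutes.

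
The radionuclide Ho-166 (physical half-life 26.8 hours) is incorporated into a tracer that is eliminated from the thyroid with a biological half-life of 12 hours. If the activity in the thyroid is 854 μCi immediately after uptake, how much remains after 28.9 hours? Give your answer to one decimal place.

1/t_eff = 1/t_phys + 1/t_biol = 1/26.8 + 1/12 = 0.12065 per hour.
t_eff = 26.8 × 12 / (26.8 + 12) ≈ 8.2887 hours.
Remaining = 854 × (1/2)^(28.9/8.2887) = 854 × (1/2)^3.4867 ≈ 76.183 μCi.

76.2 μCi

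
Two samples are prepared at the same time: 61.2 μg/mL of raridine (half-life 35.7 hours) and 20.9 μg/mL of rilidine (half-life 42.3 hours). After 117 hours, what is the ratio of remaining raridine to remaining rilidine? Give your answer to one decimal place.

raridine: 61.2 × (1/2)^(117/35.7) = 61.2 × (1/2)^3.2773 ≈ 6.3122 μg/mL.
rilidine: 20.9 × (1/2)^(117/42.3) = 20.9 × (1/2)^2.766 ≈ 3.0726 μg/mL.
Ratio ≈ 6.3122 / 3.0726 ≈ 2.0543.

2.1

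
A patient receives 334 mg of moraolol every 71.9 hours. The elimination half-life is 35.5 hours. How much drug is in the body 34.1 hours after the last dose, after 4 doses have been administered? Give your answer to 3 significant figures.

The 4 doses were given 249.8, 177.9, 106, 34.1 hours ago.
Total = 334·(1/2)^(249.8/35.5) + 334·(1/2)^(177.9/35.5) + 334·(1/2)^(106/35.5) + 334·(1/2)^(34.1/35.5)
      = 2.544 + 10.356 + 42.16 + 171.63 ≈ 226.69 mg.

227 mg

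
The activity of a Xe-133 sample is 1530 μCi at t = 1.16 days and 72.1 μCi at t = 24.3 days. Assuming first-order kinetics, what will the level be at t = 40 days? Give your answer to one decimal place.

Over Δt = 24.3 − 1.16 = 23.14 days, the level fell by a factor of 1530/72.1 ≈ 21.221.
n = log₂(21.221) ≈ 4.4074 half-lives, so t½ = 23.14/4.4074 ≈ 5.2503 days.
From t = 24.3 to t = 40: 72.1 × (1/2)^((40−24.3)/5.2503) ≈ 9.0732 μCi.

9.1 μCi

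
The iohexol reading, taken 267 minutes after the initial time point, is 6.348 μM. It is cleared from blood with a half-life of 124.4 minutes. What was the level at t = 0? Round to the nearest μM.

28 μM

Number of half-lives elapsed: n = 267/124.4 ≈ 2.1463.
A₀ = A × 2^n = 6.348 × 2^2.1463 = 6.348 × 4.4269 ≈ 28.102 μM.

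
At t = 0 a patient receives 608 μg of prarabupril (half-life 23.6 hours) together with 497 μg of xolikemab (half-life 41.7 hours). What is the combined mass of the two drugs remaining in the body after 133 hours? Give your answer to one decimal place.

prarabupril: 608 × (1/2)^(133/23.6) = 608 × (1/2)^5.6356 ≈ 12.23 μg.
xolikemab: 497 × (1/2)^(133/41.7) = 497 × (1/2)^3.1894 ≈ 54.48 μg.
Total = 12.23 + 54.48 ≈ 66.71 μg.

66.7 μg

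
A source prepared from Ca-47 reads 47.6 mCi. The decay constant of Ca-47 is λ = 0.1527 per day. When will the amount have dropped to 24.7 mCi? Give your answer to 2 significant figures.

t½ = ln 2 / λ = 0.69315 / 0.1527 ≈ 4.5393 days.
Fraction remaining = 24.7/47.6 ≈ 0.51891.
n = log₂(47.6/24.7) = ln(1.9271)/ln 2 ≈ 0.94645 half-lives.
t = n × t½ = 0.94645 × 4.5393 ≈ 4.2962 days.

4.3 days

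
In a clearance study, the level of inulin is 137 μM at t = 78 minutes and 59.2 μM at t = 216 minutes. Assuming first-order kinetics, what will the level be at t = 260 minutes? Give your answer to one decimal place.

45.3 μM

Over Δt = 216 − 78 = 138 minutes, the level fell by a factor of 137/59.2 ≈ 2.3142.
n = log₂(2.3142) ≈ 1.2105 half-lives, so t½ = 138/1.2105 ≈ 114 minutes.
From t = 216 to t = 260: 59.2 × (1/2)^((260−216)/114) ≈ 45.304 μM.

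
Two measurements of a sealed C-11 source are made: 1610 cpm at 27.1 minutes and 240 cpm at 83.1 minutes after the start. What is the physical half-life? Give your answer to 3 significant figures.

Over Δt = 83.1 − 27.1 = 56 minutes, the level fell by a factor of 1610/240 ≈ 6.7083.
n = log₂(6.7083) ≈ 2.746 half-lives, so t½ = 56/2.746 ≈ 20.394 minutes.

20.4 minutes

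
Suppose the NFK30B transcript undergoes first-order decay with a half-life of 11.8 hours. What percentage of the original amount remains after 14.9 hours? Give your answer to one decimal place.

n = 14.9/11.8 ≈ 1.2627 half-lives.
Fraction remaining = (1/2)^1.2627 ≈ 0.41676, i.e. 41.676%.

41.7%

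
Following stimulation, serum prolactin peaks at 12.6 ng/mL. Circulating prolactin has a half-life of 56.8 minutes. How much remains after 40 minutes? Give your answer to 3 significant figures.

7.73 ng/mL

Number of half-lives: n = 40/56.8 ≈ 0.70423.
Remaining = 12.6 × (1/2)^0.70423 = 12.6 × 0.61377 ≈ 7.7335 ng/mL.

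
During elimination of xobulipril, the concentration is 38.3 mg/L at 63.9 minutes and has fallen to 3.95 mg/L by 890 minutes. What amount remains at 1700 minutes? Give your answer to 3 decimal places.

0.426 mg/L

Over Δt = 890 − 63.9 = 826.1 minutes, the level fell by a factor of 38.3/3.95 ≈ 9.6962.
n = log₂(9.6962) ≈ 3.2774 half-lives, so t½ = 826.1/3.2774 ≈ 252.06 minutes.
From t = 890 to t = 1700: 3.95 × (1/2)^((1700−890)/252.06) ≈ 0.42582 mg/L.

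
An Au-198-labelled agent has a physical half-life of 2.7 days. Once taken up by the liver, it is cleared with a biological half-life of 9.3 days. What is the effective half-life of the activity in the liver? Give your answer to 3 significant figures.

1/t_eff = 1/t_phys + 1/t_biol = 1/2.7 + 1/9.3 = 0.4779 per day.
t_eff = 2.7 × 9.3 / (2.7 + 9.3) ≈ 2.0925 days.

2.09 days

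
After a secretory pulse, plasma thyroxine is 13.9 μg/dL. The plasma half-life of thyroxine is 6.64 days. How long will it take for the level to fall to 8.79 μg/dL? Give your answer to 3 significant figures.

4.39 days

Fraction remaining = 8.79/13.9 ≈ 0.63237.
n = log₂(13.9/8.79) = ln(1.5813)/ln 2 ≈ 0.66115 half-lives.
t = n × t½ = 0.66115 × 6.64 ≈ 4.39 days.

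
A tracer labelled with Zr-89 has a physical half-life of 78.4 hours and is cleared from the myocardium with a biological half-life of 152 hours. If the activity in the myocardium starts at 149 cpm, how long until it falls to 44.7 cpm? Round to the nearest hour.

90 hours

1/t_eff = 1/t_phys + 1/t_biol = 1/78.4 + 1/152 = 0.019334 per hour.
t_eff = 78.4 × 152 / (78.4 + 152) ≈ 51.722 hours.
n = log₂(149/44.7) ≈ 1.737; t = 1.737 × 51.722 ≈ 89.84 hours.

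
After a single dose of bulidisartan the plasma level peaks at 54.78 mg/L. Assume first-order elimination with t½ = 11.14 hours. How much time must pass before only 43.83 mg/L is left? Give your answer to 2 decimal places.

3.58 hours

Fraction remaining = 43.83/54.78 ≈ 0.80011.
n = log₂(54.78/43.83) = ln(1.2498)/ln 2 ≈ 0.32173 half-lives.
t = n × t½ = 0.32173 × 11.14 ≈ 3.5841 hours.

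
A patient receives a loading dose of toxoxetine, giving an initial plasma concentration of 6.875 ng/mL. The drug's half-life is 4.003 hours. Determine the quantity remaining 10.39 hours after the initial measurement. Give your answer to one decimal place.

Number of half-lives: n = 10.39/4.003 ≈ 2.5956.
Remaining = 6.875 × (1/2)^2.5956 = 6.875 × 0.16545 ≈ 1.1375 ng/mL.

1.1 ng/mL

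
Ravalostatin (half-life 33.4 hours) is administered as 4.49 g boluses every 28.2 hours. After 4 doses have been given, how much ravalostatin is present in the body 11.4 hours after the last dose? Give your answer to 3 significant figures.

7.23 g

The 4 doses were given 96, 67.8, 39.6, 11.4 hours ago.
Total = 4.49·(1/2)^(96/33.4) + 4.49·(1/2)^(67.8/33.4) + 4.49·(1/2)^(39.6/33.4) + 4.49·(1/2)^(11.4/33.4)
      = 0.61237 + 1.0994 + 1.974 + 3.544 ≈ 7.2298 g.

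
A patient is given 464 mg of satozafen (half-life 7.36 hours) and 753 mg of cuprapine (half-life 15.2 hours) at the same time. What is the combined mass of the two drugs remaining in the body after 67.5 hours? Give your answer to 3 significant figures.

35.5 mg

satozafen: 464 × (1/2)^(67.5/7.36) = 464 × (1/2)^9.1712 ≈ 0.80485 mg.
cuprapine: 753 × (1/2)^(67.5/15.2) = 753 × (1/2)^4.4408 ≈ 34.672 mg.
Total = 0.80485 + 34.672 ≈ 35.477 mg.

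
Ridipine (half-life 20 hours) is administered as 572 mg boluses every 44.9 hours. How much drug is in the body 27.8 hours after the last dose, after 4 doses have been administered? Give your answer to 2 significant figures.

The 4 doses were given 162.5, 117.6, 72.7, 27.8 hours ago.
Total = 572·(1/2)^(162.5/20) + 572·(1/2)^(117.6/20) + 572·(1/2)^(72.7/20) + 572·(1/2)^(27.8/20)
      = 2.0489 + 9.7127 + 46.042 + 218.26 ≈ 276.06 mg.

280 mg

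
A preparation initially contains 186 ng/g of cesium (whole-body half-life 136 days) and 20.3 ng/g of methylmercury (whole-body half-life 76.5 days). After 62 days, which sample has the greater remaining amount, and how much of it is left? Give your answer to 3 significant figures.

cesium, 136 ng/g

cesium: 186 × (1/2)^0.45588 ≈ 135.61 ng/g.
methylmercury: 20.3 × (1/2)^0.81046 ≈ 11.575 ng/g.
Cesium has more remaining, at ≈ 135.61 ng/g.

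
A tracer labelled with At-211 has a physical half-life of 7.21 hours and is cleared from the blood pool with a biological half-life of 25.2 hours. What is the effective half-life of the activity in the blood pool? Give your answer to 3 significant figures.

1/t_eff = 1/t_phys + 1/t_biol = 1/7.21 + 1/25.2 = 0.17838 per hour.
t_eff = 7.21 × 25.2 / (7.21 + 25.2) ≈ 5.606 hours.

5.61 hours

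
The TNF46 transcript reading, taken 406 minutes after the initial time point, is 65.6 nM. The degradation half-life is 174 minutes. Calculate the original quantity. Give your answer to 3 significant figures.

Number of half-lives elapsed: n = 406/174 ≈ 2.3333.
A₀ = A × 2^n = 65.6 × 2^2.3333 = 65.6 × 5.0397 ≈ 330.6 nM.

331 nM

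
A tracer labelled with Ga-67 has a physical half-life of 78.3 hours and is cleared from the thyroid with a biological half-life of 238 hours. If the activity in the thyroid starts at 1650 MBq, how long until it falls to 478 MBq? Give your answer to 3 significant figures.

105 hours

1/t_eff = 1/t_phys + 1/t_biol = 1/78.3 + 1/238 = 0.016973 per hour.
t_eff = 78.3 × 238 / (78.3 + 238) ≈ 58.917 hours.
n = log₂(1650/478) ≈ 1.7874; t = 1.7874 × 58.917 ≈ 105.31 hours.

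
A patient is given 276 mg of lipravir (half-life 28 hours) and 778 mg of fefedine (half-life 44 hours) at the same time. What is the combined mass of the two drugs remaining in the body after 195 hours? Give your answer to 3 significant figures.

lipravir: 276 × (1/2)^(195/28) = 276 × (1/2)^6.9643 ≈ 2.2103 mg.
fefedine: 778 × (1/2)^(195/44) = 778 × (1/2)^4.4318 ≈ 36.047 mg.
Total = 2.2103 + 36.047 ≈ 38.257 mg.

38.3 mg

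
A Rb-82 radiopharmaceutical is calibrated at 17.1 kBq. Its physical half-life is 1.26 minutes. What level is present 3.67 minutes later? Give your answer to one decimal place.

2.3 kBq

Number of half-lives: n = 3.67/1.26 ≈ 2.9127.
Remaining = 17.1 × (1/2)^2.9127 = 17.1 × 0.1328 ≈ 2.2708 kBq.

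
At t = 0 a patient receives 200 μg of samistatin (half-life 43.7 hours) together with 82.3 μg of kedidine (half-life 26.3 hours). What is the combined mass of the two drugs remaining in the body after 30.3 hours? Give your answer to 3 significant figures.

samistatin: 200 × (1/2)^(30.3/43.7) = 200 × (1/2)^0.69336 ≈ 123.68 μg.
kedidine: 82.3 × (1/2)^(30.3/26.3) = 82.3 × (1/2)^1.1521 ≈ 37.033 μg.
Total = 123.68 + 37.033 ≈ 160.71 μg.

161 μg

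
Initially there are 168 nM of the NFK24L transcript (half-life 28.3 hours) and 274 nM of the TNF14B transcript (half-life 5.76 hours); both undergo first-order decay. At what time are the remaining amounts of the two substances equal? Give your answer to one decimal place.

5.1 hours

Set 168·(1/2)^(t/28.3) = 274·(1/2)^(t/5.76).
Taking log₂: log₂(168/274) = t·(1/28.3 − 1/5.76).
log₂(0.61314) = -0.70571; 1/28.3 − 1/5.76 = -0.13828.
t = -0.70571 / -0.13828 ≈ 5.1037 hours.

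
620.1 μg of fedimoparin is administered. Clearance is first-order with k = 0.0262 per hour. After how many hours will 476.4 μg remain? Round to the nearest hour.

t½ = ln 2 / k = 0.69315 / 0.0262 ≈ 26.456 hours.
Fraction remaining = 476.4/620.1 ≈ 0.76826.
n = log₂(620.1/476.4) = ln(1.3016)/ln 2 ≈ 0.38033 half-lives.
t = n × t½ = 0.38033 × 26.456 ≈ 10.062 hours.

10 hours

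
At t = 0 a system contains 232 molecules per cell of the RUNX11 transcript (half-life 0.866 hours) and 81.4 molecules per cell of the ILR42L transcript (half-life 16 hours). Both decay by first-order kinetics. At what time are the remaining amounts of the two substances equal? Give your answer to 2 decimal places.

1.38 hours

Set 232·(1/2)^(t/0.866) = 81.4·(1/2)^(t/16).
Taking log₂: log₂(232/81.4) = t·(1/0.866 − 1/16).
log₂(2.8501) = 1.511; 1/0.866 − 1/16 = 1.0922.
t = 1.511 / 1.0922 ≈ 1.3834 hours.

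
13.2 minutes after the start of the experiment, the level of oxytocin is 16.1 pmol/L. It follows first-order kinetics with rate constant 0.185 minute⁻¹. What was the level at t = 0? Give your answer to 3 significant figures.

185 pmol/L

t½ = ln 2 / k = 0.69315 / 0.185 ≈ 3.7467 minutes.
Number of half-lives elapsed: n = 13.2/3.7467 ≈ 3.5231.
A₀ = A × 2^n = 16.1 × 2^3.5231 = 16.1 × 11.496 ≈ 185.09 pmol/L.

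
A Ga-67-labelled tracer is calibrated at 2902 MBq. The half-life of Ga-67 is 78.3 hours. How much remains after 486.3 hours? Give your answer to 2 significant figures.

39 MBq

Number of half-lives: n = 486.3/78.3 ≈ 6.2107.
Remaining = 2902 × (1/2)^6.2107 = 2902 × 0.013502 ≈ 39.182 MBq.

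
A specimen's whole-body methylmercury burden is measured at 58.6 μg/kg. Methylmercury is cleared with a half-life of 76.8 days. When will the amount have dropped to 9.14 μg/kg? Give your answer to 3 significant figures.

Fraction remaining = 9.14/58.6 ≈ 0.15597.
n = log₂(58.6/9.14) = ln(6.4114)/ln 2 ≈ 2.6806 half-lives.
t = n × t½ = 2.6806 × 76.8 ≈ 205.87 days.

206 days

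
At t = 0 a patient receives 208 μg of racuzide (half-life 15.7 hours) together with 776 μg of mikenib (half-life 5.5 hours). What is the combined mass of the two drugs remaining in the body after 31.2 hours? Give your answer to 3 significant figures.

racuzide: 208 × (1/2)^(31.2/15.7) = 208 × (1/2)^1.9873 ≈ 52.461 μg.
mikenib: 776 × (1/2)^(31.2/5.5) = 776 × (1/2)^5.6727 ≈ 15.213 μg.
Total = 52.461 + 15.213 ≈ 67.674 μg.

67.7 μg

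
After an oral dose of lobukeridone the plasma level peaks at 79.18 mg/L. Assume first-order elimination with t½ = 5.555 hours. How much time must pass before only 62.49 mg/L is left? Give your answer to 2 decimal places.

Fraction remaining = 62.49/79.18 ≈ 0.78921.
n = log₂(79.18/62.49) = ln(1.2671)/ln 2 ≈ 0.34151 half-lives.
t = n × t½ = 0.34151 × 5.555 ≈ 1.8971 hours.

1.90 hours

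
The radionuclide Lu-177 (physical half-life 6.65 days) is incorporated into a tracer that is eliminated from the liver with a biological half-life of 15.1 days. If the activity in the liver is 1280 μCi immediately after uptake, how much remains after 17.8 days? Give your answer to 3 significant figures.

88.4 μCi

1/t_eff = 1/t_phys + 1/t_biol = 1/6.65 + 1/15.1 = 0.2166 per day.
t_eff = 6.65 × 15.1 / (6.65 + 15.1) ≈ 4.6168 days.
Remaining = 1280 × (1/2)^(17.8/4.6168) = 1280 × (1/2)^3.8555 ≈ 88.428 μCi.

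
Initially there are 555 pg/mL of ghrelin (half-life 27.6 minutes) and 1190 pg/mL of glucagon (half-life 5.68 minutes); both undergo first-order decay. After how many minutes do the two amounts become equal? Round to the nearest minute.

Set 555·(1/2)^(t/27.6) = 1190·(1/2)^(t/5.68).
Taking log₂: log₂(555/1190) = t·(1/27.6 − 1/5.68).
log₂(0.46639) = -1.1004; 1/27.6 − 1/5.68 = -0.13982.
t = -1.1004 / -0.13982 ≈ 7.8699 minutes.

8 minutes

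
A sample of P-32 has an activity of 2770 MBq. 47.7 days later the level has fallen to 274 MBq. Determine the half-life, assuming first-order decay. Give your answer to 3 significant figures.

14.3 days

A/A₀ = 274/2770 ≈ 0.098917.
n = log₂(10.109) ≈ 3.3376 half-lives elapsed in 47.7 days.
t½ = 47.7/3.3376 ≈ 14.292 days.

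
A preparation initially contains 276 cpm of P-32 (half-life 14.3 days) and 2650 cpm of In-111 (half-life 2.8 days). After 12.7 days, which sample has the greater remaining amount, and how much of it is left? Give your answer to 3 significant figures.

P-32: 276 × (1/2)^0.88811 ≈ 149.13 cpm.
In-111: 2650 × (1/2)^4.5357 ≈ 114.25 cpm.
P-32 has more remaining, at ≈ 149.13 cpm.

P-32, 149 cpm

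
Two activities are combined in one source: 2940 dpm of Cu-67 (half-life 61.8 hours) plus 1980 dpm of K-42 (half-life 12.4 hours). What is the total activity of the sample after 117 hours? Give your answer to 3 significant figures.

794 dpm

Cu-67: 2940 × (1/2)^(117/61.8) = 2940 × (1/2)^1.8932 ≈ 791.47 dpm.
K-42: 1980 × (1/2)^(117/12.4) = 1980 × (1/2)^9.4355 ≈ 2.8596 dpm.
Total = 791.47 + 2.8596 ≈ 794.33 dpm.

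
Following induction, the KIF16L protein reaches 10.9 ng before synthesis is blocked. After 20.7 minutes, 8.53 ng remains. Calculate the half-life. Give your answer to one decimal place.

A/A₀ = 8.53/10.9 ≈ 0.78257.
n = log₂(1.2778) ≈ 0.35371 half-lives elapsed in 20.7 minutes.
t½ = 20.7/0.35371 ≈ 58.522 minutes.

58.5 minutes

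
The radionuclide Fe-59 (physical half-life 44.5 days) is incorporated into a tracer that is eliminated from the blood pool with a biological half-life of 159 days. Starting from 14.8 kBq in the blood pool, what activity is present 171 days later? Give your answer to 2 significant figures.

0.49 kBq

1/t_eff = 1/t_phys + 1/t_biol = 1/44.5 + 1/159 = 0.028761 per day.
t_eff = 44.5 × 159 / (44.5 + 159) ≈ 34.769 days.
Remaining = 14.8 × (1/2)^(171/34.769) = 14.8 × (1/2)^4.9182 ≈ 0.48949 kBq.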